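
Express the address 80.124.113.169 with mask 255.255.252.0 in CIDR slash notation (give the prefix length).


Binary: 11111111.11111111.11111100.00000000
Count leading 1s
Prefix: /22


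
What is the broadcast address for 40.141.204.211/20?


Network: 40.141.192.0/20
Host bits = 12
Set all host bits to 1:
Broadcast: 40.141.207.255


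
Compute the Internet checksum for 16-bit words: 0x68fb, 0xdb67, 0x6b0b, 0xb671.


Sum all words (with carry folding):
+ 0x68fb = 0x68fb
+ 0xdb67 = 0x4463
+ 0x6b0b = 0xaf6e
+ 0xb671 = 0x65e0
One's complement: ~0x65e0
Checksum = 0x9a1f


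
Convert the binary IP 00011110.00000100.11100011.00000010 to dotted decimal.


00011110 = 30
00000100 = 4
11100011 = 227
00000010 = 2
IP: 30.4.227.2


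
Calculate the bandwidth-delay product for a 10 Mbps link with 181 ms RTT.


BDP = bandwidth * RTT
= 10 Mbps * 181 ms
= 10 * 1e6 * 181 / 1000 bits
= 1810000 bits
= 226250 bytes
= 220.9473 KB
BDP = 1810000 bits (226250 bytes)


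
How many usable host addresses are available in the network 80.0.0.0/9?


Host bits = 32 - 9 = 23
Total addresses = 2^23 = 8388608
Usable = total - 2 (network and broadcast)
Usable hosts: 8388606


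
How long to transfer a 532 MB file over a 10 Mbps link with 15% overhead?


Effective throughput = 10 * (1 - 15/100) = 8.5 Mbps
File size in Mb = 532 * 8 = 4256 Mb
Time = 4256 / 8.5
Time = 500.7059 seconds


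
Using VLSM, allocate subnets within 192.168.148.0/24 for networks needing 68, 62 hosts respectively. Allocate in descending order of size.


68 hosts -> /25 (126 usable): 192.168.148.0/25
62 hosts -> /26 (62 usable): 192.168.148.128/26
Allocation: 192.168.148.0/25 (68 hosts, 126 usable); 192.168.148.128/26 (62 hosts, 62 usable)


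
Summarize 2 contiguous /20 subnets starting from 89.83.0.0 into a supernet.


Original prefix: /20
Number of subnets: 2 = 2^1
New prefix = 20 - 1 = 19
Supernet: 89.83.0.0/19


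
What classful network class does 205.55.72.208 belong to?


First octet: 205
Binary: 11001101
110xxxxx -> Class C (192-223)
Class C, default mask 255.255.255.0 (/24)


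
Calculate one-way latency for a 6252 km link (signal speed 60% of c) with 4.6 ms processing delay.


Speed = 0.6 * 3e5 km/s = 180000 km/s
Propagation delay = 6252 / 180000 = 0.0347 s = 34.7333 ms
Processing delay = 4.6 ms
Total one-way latency = 39.3333 ms


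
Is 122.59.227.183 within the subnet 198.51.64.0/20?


Subnet network: 198.51.64.0
Test IP AND mask: 122.59.224.0
No, 122.59.227.183 is not in 198.51.64.0/20


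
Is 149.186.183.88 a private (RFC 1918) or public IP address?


RFC 1918 private ranges:
  10.0.0.0/8 (10.0.0.0 - 10.255.255.255)
  172.16.0.0/12 (172.16.0.0 - 172.31.255.255)
  192.168.0.0/16 (192.168.0.0 - 192.168.255.255)
Public (not in any RFC 1918 range)


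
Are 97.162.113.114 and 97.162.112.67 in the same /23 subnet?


Mask: 255.255.254.0
97.162.113.114 AND mask = 97.162.112.0
97.162.112.67 AND mask = 97.162.112.0
Yes, same subnet (97.162.112.0)


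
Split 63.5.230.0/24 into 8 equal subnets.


New prefix = 24 + 3 = 27
Each subnet has 32 addresses
  63.5.230.0/27
  63.5.230.32/27
  63.5.230.64/27
  63.5.230.96/27
  63.5.230.128/27
  63.5.230.160/27
  63.5.230.192/27
  63.5.230.224/27
Subnets: 63.5.230.0/27, 63.5.230.32/27, 63.5.230.64/27, 63.5.230.96/27, 63.5.230.128/27, 63.5.230.160/27, 63.5.230.192/27, 63.5.230.224/27


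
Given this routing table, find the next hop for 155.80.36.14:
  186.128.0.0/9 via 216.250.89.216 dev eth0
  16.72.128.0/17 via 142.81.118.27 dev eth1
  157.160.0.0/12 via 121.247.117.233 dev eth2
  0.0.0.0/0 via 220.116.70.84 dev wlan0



Longest prefix match for 155.80.36.14:
  /9 186.128.0.0: no
  /17 16.72.128.0: no
  /12 157.160.0.0: no
  /0 0.0.0.0: MATCH
Selected: next-hop 220.116.70.84 via wlan0 (matched /0)


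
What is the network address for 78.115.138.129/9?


IP:   01001110.01110011.10001010.10000001
Mask: 11111111.10000000.00000000.00000000
AND operation:
Net:  01001110.00000000.00000000.00000000
Network: 78.0.0.0/9


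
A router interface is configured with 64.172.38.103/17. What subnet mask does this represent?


/17 means 17 network bits, 15 host bits
Binary: 11111111111111111000000000000000
Mask: 255.255.128.0


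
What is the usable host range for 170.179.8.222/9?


Network: 170.128.0.0
Broadcast: 170.255.255.255
First usable = network + 1
Last usable = broadcast - 1
Range: 170.128.0.1 to 170.255.255.254


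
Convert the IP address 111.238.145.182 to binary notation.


111 = 01101111
238 = 11101110
145 = 10010001
182 = 10110110
Binary: 01101111.11101110.10010001.10110110


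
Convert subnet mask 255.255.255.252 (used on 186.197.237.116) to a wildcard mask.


Subnet mask: 255.255.255.252
Wildcard = 255.255.255.255 - subnet mask
255 - 255 = 0
255 - 255 = 0
255 - 255 = 0
255 - 252 = 3
Wildcard: 0.0.0.3


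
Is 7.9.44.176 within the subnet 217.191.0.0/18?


Subnet network: 217.191.0.0
Test IP AND mask: 7.9.0.0
No, 7.9.44.176 is not in 217.191.0.0/18


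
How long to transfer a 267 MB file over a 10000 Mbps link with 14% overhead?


Effective throughput = 10000 * (1 - 14/100) = 8600 Mbps
File size in Mb = 267 * 8 = 2136 Mb
Time = 2136 / 8600
Time = 0.2484 seconds


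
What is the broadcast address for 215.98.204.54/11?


Network: 215.96.0.0/11
Host bits = 21
Set all host bits to 1:
Broadcast: 215.127.255.255


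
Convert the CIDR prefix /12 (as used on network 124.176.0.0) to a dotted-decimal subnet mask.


/12 means 12 network bits, 20 host bits
Binary: 11111111111100000000000000000000
Mask: 255.240.0.0


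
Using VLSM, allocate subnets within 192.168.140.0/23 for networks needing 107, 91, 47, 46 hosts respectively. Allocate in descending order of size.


107 hosts -> /25 (126 usable): 192.168.140.0/25
91 hosts -> /25 (126 usable): 192.168.140.128/25
47 hosts -> /26 (62 usable): 192.168.141.0/26
46 hosts -> /26 (62 usable): 192.168.141.64/26
Allocation: 192.168.140.0/25 (107 hosts, 126 usable); 192.168.140.128/25 (91 hosts, 126 usable); 192.168.141.0/26 (47 hosts, 62 usable); 192.168.141.64/26 (46 hosts, 62 usable)


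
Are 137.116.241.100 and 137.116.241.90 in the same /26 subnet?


Mask: 255.255.255.192
137.116.241.100 AND mask = 137.116.241.64
137.116.241.90 AND mask = 137.116.241.64
Yes, same subnet (137.116.241.64)


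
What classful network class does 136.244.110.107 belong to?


First octet: 136
Binary: 10001000
10xxxxxx -> Class B (128-191)
Class B, default mask 255.255.0.0 (/16)


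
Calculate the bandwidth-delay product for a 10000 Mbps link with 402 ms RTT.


BDP = bandwidth * RTT
= 10000 Mbps * 402 ms
= 10000 * 1e6 * 402 / 1000 bits
= 4020000000 bits
= 502500000 bytes
= 490722.6562 KB
BDP = 4020000000 bits (502500000 bytes)


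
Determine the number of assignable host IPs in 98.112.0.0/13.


Host bits = 32 - 13 = 19
Total addresses = 2^19 = 524288
Usable = total - 2 (network and broadcast)
Usable hosts: 524286


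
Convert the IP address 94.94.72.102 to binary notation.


94 = 01011110
94 = 01011110
72 = 01001000
102 = 01100110
Binary: 01011110.01011110.01001000.01100110


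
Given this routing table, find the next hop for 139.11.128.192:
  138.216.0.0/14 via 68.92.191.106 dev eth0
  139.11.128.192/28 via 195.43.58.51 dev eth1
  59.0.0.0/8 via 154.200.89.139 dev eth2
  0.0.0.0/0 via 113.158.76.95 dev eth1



Longest prefix match for 139.11.128.192:
  /14 138.216.0.0: no
  /28 139.11.128.192: MATCH
  /8 59.0.0.0: no
  /0 0.0.0.0: MATCH
Selected: next-hop 195.43.58.51 via eth1 (matched /28)


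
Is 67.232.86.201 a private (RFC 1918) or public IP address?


RFC 1918 private ranges:
  10.0.0.0/8 (10.0.0.0 - 10.255.255.255)
  172.16.0.0/12 (172.16.0.0 - 172.31.255.255)
  192.168.0.0/16 (192.168.0.0 - 192.168.255.255)
Public (not in any RFC 1918 range)


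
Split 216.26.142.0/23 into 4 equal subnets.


New prefix = 23 + 2 = 25
Each subnet has 128 addresses
  216.26.142.0/25
  216.26.142.128/25
  216.26.143.0/25
  216.26.143.128/25
Subnets: 216.26.142.0/25, 216.26.142.128/25, 216.26.143.0/25, 216.26.143.128/25


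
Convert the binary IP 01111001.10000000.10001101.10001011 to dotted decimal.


01111001 = 121
10000000 = 128
10001101 = 141
10001011 = 139
IP: 121.128.141.139


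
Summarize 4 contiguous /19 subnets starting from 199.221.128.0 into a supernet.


Original prefix: /19
Number of subnets: 4 = 2^2
New prefix = 19 - 2 = 17
Supernet: 199.221.128.0/17


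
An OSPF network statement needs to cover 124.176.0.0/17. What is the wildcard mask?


Subnet mask: 255.255.128.0
Wildcard = 255.255.255.255 - subnet mask
255 - 255 = 0
255 - 255 = 0
255 - 128 = 127
255 - 0 = 255
Wildcard: 0.0.127.255


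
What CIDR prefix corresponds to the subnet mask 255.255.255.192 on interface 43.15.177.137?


Binary: 11111111.11111111.11111111.11000000
Count leading 1s
Prefix: /26


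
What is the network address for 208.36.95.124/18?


IP:   11010000.00100100.01011111.01111100
Mask: 11111111.11111111.11000000.00000000
AND operation:
Net:  11010000.00100100.01000000.00000000
Network: 208.36.64.0/18


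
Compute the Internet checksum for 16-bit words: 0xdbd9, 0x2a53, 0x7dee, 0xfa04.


Sum all words (with carry folding):
+ 0xdbd9 = 0xdbd9
+ 0x2a53 = 0x062d
+ 0x7dee = 0x841b
+ 0xfa04 = 0x7e20
One's complement: ~0x7e20
Checksum = 0x81df


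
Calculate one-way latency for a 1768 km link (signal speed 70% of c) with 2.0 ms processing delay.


Speed = 0.7 * 3e5 km/s = 210000 km/s
Propagation delay = 1768 / 210000 = 0.0084 s = 8.419 ms
Processing delay = 2.0 ms
Total one-way latency = 10.419 ms


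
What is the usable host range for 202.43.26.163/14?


Network: 202.40.0.0
Broadcast: 202.43.255.255
First usable = network + 1
Last usable = broadcast - 1
Range: 202.40.0.1 to 202.43.255.254


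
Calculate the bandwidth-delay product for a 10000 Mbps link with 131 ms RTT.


BDP = bandwidth * RTT
= 10000 Mbps * 131 ms
= 10000 * 1e6 * 131 / 1000 bits
= 1310000000 bits
= 163750000 bytes
= 159912.1094 KB
BDP = 1310000000 bits (163750000 bytes)


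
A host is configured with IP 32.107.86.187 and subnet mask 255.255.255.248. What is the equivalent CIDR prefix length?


Binary: 11111111.11111111.11111111.11111000
Count leading 1s
Prefix: /29


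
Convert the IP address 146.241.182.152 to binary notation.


146 = 10010010
241 = 11110001
182 = 10110110
152 = 10011000
Binary: 10010010.11110001.10110110.10011000


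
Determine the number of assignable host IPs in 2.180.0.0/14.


Host bits = 32 - 14 = 18
Total addresses = 2^18 = 262144
Usable = total - 2 (network and broadcast)
Usable hosts: 262142


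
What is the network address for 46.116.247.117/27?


IP:   00101110.01110100.11110111.01110101
Mask: 11111111.11111111.11111111.11100000
AND operation:
Net:  00101110.01110100.11110111.01100000
Network: 46.116.247.96/27


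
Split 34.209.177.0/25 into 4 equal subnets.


New prefix = 25 + 2 = 27
Each subnet has 32 addresses
  34.209.177.0/27
  34.209.177.32/27
  34.209.177.64/27
  34.209.177.96/27
Subnets: 34.209.177.0/27, 34.209.177.32/27, 34.209.177.64/27, 34.209.177.96/27


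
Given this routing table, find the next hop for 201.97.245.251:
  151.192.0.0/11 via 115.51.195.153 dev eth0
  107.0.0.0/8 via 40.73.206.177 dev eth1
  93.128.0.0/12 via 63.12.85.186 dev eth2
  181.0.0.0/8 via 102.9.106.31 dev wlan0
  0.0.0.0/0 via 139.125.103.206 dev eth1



Longest prefix match for 201.97.245.251:
  /11 151.192.0.0: no
  /8 107.0.0.0: no
  /12 93.128.0.0: no
  /8 181.0.0.0: no
  /0 0.0.0.0: MATCH
Selected: next-hop 139.125.103.206 via eth1 (matched /0)


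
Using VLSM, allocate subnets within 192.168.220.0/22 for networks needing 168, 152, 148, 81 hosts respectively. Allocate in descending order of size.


168 hosts -> /24 (254 usable): 192.168.220.0/24
152 hosts -> /24 (254 usable): 192.168.221.0/24
148 hosts -> /24 (254 usable): 192.168.222.0/24
81 hosts -> /25 (126 usable): 192.168.223.0/25
Allocation: 192.168.220.0/24 (168 hosts, 254 usable); 192.168.221.0/24 (152 hosts, 254 usable); 192.168.222.0/24 (148 hosts, 254 usable); 192.168.223.0/25 (81 hosts, 126 usable)


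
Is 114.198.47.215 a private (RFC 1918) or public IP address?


RFC 1918 private ranges:
  10.0.0.0/8 (10.0.0.0 - 10.255.255.255)
  172.16.0.0/12 (172.16.0.0 - 172.31.255.255)
  192.168.0.0/16 (192.168.0.0 - 192.168.255.255)
Public (not in any RFC 1918 range)


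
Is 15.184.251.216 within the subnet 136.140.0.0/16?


Subnet network: 136.140.0.0
Test IP AND mask: 15.184.0.0
No, 15.184.251.216 is not in 136.140.0.0/16


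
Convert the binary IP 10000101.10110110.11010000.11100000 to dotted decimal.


10000101 = 133
10110110 = 182
11010000 = 208
11100000 = 224
IP: 133.182.208.224


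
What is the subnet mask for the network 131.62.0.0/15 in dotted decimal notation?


/15 means 15 network bits, 17 host bits
Binary: 11111111111111100000000000000000
Mask: 255.254.0.0


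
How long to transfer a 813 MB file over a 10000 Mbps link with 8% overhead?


Effective throughput = 10000 * (1 - 8/100) = 9200 Mbps
File size in Mb = 813 * 8 = 6504 Mb
Time = 6504 / 9200
Time = 0.707 seconds


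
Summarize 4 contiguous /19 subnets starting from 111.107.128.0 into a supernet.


Original prefix: /19
Number of subnets: 4 = 2^2
New prefix = 19 - 2 = 17
Supernet: 111.107.128.0/17


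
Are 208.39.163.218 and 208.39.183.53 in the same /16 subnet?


Mask: 255.255.0.0
208.39.163.218 AND mask = 208.39.0.0
208.39.183.53 AND mask = 208.39.0.0
Yes, same subnet (208.39.0.0)


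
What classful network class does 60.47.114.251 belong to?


First octet: 60
Binary: 00111100
0xxxxxxx -> Class A (1-126)
Class A, default mask 255.0.0.0 (/8)


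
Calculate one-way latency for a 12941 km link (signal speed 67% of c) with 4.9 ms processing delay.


Speed = 0.67 * 3e5 km/s = 201000 km/s
Propagation delay = 12941 / 201000 = 0.0644 s = 64.3831 ms
Processing delay = 4.9 ms
Total one-way latency = 69.2831 ms


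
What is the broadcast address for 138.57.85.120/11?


Network: 138.32.0.0/11
Host bits = 21
Set all host bits to 1:
Broadcast: 138.63.255.255


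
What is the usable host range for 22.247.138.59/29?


Network: 22.247.138.56
Broadcast: 22.247.138.63
First usable = network + 1
Last usable = broadcast - 1
Range: 22.247.138.57 to 22.247.138.62


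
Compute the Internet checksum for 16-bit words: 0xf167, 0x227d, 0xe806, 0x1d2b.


Sum all words (with carry folding):
+ 0xf167 = 0xf167
+ 0x227d = 0x13e5
+ 0xe806 = 0xfbeb
+ 0x1d2b = 0x1917
One's complement: ~0x1917
Checksum = 0xe6e8


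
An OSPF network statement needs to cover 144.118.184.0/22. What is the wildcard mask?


Subnet mask: 255.255.252.0
Wildcard = 255.255.255.255 - subnet mask
255 - 255 = 0
255 - 255 = 0
255 - 252 = 3
255 - 0 = 255
Wildcard: 0.0.3.255


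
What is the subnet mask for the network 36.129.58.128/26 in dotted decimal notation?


/26 means 26 network bits, 6 host bits
Binary: 11111111111111111111111111000000
Mask: 255.255.255.192


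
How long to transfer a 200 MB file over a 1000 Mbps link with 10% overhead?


Effective throughput = 1000 * (1 - 10/100) = 900 Mbps
File size in Mb = 200 * 8 = 1600 Mb
Time = 1600 / 900
Time = 1.7778 seconds


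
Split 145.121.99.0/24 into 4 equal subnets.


New prefix = 24 + 2 = 26
Each subnet has 64 addresses
  145.121.99.0/26
  145.121.99.64/26
  145.121.99.128/26
  145.121.99.192/26
Subnets: 145.121.99.0/26, 145.121.99.64/26, 145.121.99.128/26, 145.121.99.192/26


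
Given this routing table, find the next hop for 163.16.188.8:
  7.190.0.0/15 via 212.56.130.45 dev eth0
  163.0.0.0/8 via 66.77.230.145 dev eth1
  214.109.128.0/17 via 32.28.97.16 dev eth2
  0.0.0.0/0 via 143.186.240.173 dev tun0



Longest prefix match for 163.16.188.8:
  /15 7.190.0.0: no
  /8 163.0.0.0: MATCH
  /17 214.109.128.0: no
  /0 0.0.0.0: MATCH
Selected: next-hop 66.77.230.145 via eth1 (matched /8)


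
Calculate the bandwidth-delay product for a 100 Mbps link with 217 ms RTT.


BDP = bandwidth * RTT
= 100 Mbps * 217 ms
= 100 * 1e6 * 217 / 1000 bits
= 21700000 bits
= 2712500 bytes
= 2648.9258 KB
BDP = 21700000 bits (2712500 bytes)


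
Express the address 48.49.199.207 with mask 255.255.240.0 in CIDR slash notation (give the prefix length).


Binary: 11111111.11111111.11110000.00000000
Count leading 1s
Prefix: /20


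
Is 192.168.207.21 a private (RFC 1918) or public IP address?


RFC 1918 private ranges:
  10.0.0.0/8 (10.0.0.0 - 10.255.255.255)
  172.16.0.0/12 (172.16.0.0 - 172.31.255.255)
  192.168.0.0/16 (192.168.0.0 - 192.168.255.255)
Private (in 192.168.0.0/16)


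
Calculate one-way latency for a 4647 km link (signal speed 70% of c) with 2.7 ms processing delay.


Speed = 0.7 * 3e5 km/s = 210000 km/s
Propagation delay = 4647 / 210000 = 0.0221 s = 22.1286 ms
Processing delay = 2.7 ms
Total one-way latency = 24.8286 ms


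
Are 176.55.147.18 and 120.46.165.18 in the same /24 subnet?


Mask: 255.255.255.0
176.55.147.18 AND mask = 176.55.147.0
120.46.165.18 AND mask = 120.46.165.0
No, different subnets (176.55.147.0 vs 120.46.165.0)


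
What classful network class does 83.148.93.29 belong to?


First octet: 83
Binary: 01010011
0xxxxxxx -> Class A (1-126)
Class A, default mask 255.0.0.0 (/8)


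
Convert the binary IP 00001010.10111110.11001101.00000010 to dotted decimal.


00001010 = 10
10111110 = 190
11001101 = 205
00000010 = 2
IP: 10.190.205.2


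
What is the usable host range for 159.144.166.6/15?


Network: 159.144.0.0
Broadcast: 159.145.255.255
First usable = network + 1
Last usable = broadcast - 1
Range: 159.144.0.1 to 159.145.255.254


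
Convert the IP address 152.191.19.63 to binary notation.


152 = 10011000
191 = 10111111
19 = 00010011
63 = 00111111
Binary: 10011000.10111111.00010011.00111111


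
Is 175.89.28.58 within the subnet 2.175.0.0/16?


Subnet network: 2.175.0.0
Test IP AND mask: 175.89.0.0
No, 175.89.28.58 is not in 2.175.0.0/16


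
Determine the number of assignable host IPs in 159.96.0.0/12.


Host bits = 32 - 12 = 20
Total addresses = 2^20 = 1048576
Usable = total - 2 (network and broadcast)
Usable hosts: 1048574


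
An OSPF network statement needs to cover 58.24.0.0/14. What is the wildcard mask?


Subnet mask: 255.252.0.0
Wildcard = 255.255.255.255 - subnet mask
255 - 255 = 0
255 - 252 = 3
255 - 0 = 255
255 - 0 = 255
Wildcard: 0.3.255.255


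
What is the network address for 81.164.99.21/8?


IP:   01010001.10100100.01100011.00010101
Mask: 11111111.00000000.00000000.00000000
AND operation:
Net:  01010001.00000000.00000000.00000000
Network: 81.0.0.0/8


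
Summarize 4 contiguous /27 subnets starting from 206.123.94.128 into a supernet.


Original prefix: /27
Number of subnets: 4 = 2^2
New prefix = 27 - 2 = 25
Supernet: 206.123.94.128/25


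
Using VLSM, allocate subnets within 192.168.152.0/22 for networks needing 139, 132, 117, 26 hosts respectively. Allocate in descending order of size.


139 hosts -> /24 (254 usable): 192.168.152.0/24
132 hosts -> /24 (254 usable): 192.168.153.0/24
117 hosts -> /25 (126 usable): 192.168.154.0/25
26 hosts -> /27 (30 usable): 192.168.154.128/27
Allocation: 192.168.152.0/24 (139 hosts, 254 usable); 192.168.153.0/24 (132 hosts, 254 usable); 192.168.154.0/25 (117 hosts, 126 usable); 192.168.154.128/27 (26 hosts, 30 usable)


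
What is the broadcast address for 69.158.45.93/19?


Network: 69.158.32.0/19
Host bits = 13
Set all host bits to 1:
Broadcast: 69.158.63.255


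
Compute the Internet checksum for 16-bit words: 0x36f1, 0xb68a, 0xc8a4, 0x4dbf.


Sum all words (with carry folding):
+ 0x36f1 = 0x36f1
+ 0xb68a = 0xed7b
+ 0xc8a4 = 0xb620
+ 0x4dbf = 0x03e0
One's complement: ~0x03e0
Checksum = 0xfc1f


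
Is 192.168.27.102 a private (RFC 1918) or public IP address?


RFC 1918 private ranges:
  10.0.0.0/8 (10.0.0.0 - 10.255.255.255)
  172.16.0.0/12 (172.16.0.0 - 172.31.255.255)
  192.168.0.0/16 (192.168.0.0 - 192.168.255.255)
Private (in 192.168.0.0/16)


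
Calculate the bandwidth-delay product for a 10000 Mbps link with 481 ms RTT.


BDP = bandwidth * RTT
= 10000 Mbps * 481 ms
= 10000 * 1e6 * 481 / 1000 bits
= 4810000000 bits
= 601250000 bytes
= 587158.2031 KB
BDP = 4810000000 bits (601250000 bytes)


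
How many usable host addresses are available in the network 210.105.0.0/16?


Host bits = 32 - 16 = 16
Total addresses = 2^16 = 65536
Usable = total - 2 (network and broadcast)
Usable hosts: 65534


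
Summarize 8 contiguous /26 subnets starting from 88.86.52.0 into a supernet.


Original prefix: /26
Number of subnets: 8 = 2^3
New prefix = 26 - 3 = 23
Supernet: 88.86.52.0/23


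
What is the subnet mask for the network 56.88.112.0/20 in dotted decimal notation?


/20 means 20 network bits, 12 host bits
Binary: 11111111111111111111000000000000
Mask: 255.255.240.0


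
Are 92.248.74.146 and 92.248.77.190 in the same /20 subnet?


Mask: 255.255.240.0
92.248.74.146 AND mask = 92.248.64.0
92.248.77.190 AND mask = 92.248.64.0
Yes, same subnet (92.248.64.0)


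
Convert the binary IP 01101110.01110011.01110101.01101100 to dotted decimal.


01101110 = 110
01110011 = 115
01110101 = 117
01101100 = 108
IP: 110.115.117.108


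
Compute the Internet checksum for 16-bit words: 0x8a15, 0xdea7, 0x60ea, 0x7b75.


Sum all words (with carry folding):
+ 0x8a15 = 0x8a15
+ 0xdea7 = 0x68bd
+ 0x60ea = 0xc9a7
+ 0x7b75 = 0x451d
One's complement: ~0x451d
Checksum = 0xbae2


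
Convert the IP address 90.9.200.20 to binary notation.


90 = 01011010
9 = 00001001
200 = 11001000
20 = 00010100
Binary: 01011010.00001001.11001000.00010100


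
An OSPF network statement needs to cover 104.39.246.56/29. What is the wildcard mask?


Subnet mask: 255.255.255.248
Wildcard = 255.255.255.255 - subnet mask
255 - 255 = 0
255 - 255 = 0
255 - 255 = 0
255 - 248 = 7
Wildcard: 0.0.0.7


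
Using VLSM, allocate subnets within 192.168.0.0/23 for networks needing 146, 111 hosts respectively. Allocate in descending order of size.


146 hosts -> /24 (254 usable): 192.168.0.0/24
111 hosts -> /25 (126 usable): 192.168.1.0/25
Allocation: 192.168.0.0/24 (146 hosts, 254 usable); 192.168.1.0/25 (111 hosts, 126 usable)


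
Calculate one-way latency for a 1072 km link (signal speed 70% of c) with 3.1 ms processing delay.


Speed = 0.7 * 3e5 km/s = 210000 km/s
Propagation delay = 1072 / 210000 = 0.0051 s = 5.1048 ms
Processing delay = 3.1 ms
Total one-way latency = 8.2048 ms


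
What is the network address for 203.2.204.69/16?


IP:   11001011.00000010.11001100.01000101
Mask: 11111111.11111111.00000000.00000000
AND operation:
Net:  11001011.00000010.00000000.00000000
Network: 203.2.0.0/16


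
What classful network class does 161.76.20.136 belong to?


First octet: 161
Binary: 10100001
10xxxxxx -> Class B (128-191)
Class B, default mask 255.255.0.0 (/16)


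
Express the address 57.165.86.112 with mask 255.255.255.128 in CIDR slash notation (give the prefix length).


Binary: 11111111.11111111.11111111.10000000
Count leading 1s
Prefix: /25


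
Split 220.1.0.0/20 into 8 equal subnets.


New prefix = 20 + 3 = 23
Each subnet has 512 addresses
  220.1.0.0/23
  220.1.2.0/23
  220.1.4.0/23
  220.1.6.0/23
  220.1.8.0/23
  220.1.10.0/23
  220.1.12.0/23
  220.1.14.0/23
Subnets: 220.1.0.0/23, 220.1.2.0/23, 220.1.4.0/23, 220.1.6.0/23, 220.1.8.0/23, 220.1.10.0/23, 220.1.12.0/23, 220.1.14.0/23


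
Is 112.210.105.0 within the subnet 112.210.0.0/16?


Subnet network: 112.210.0.0
Test IP AND mask: 112.210.0.0
Yes, 112.210.105.0 is in 112.210.0.0/16


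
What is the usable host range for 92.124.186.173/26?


Network: 92.124.186.128
Broadcast: 92.124.186.191
First usable = network + 1
Last usable = broadcast - 1
Range: 92.124.186.129 to 92.124.186.190


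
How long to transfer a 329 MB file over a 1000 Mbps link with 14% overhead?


Effective throughput = 1000 * (1 - 14/100) = 860 Mbps
File size in Mb = 329 * 8 = 2632 Mb
Time = 2632 / 860
Time = 3.0605 seconds


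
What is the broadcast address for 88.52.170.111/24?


Network: 88.52.170.0/24
Host bits = 8
Set all host bits to 1:
Broadcast: 88.52.170.255


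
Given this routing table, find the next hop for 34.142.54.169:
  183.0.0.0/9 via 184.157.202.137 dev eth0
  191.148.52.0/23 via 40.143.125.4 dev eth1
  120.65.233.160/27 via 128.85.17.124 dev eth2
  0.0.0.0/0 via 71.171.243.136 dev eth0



Longest prefix match for 34.142.54.169:
  /9 183.0.0.0: no
  /23 191.148.52.0: no
  /27 120.65.233.160: no
  /0 0.0.0.0: MATCH
Selected: next-hop 71.171.243.136 via eth0 (matched /0)


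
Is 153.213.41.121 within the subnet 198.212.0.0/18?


Subnet network: 198.212.0.0
Test IP AND mask: 153.213.0.0
No, 153.213.41.121 is not in 198.212.0.0/18


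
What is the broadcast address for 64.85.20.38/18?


Network: 64.85.0.0/18
Host bits = 14
Set all host bits to 1:
Broadcast: 64.85.63.255


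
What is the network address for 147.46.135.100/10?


IP:   10010011.00101110.10000111.01100100
Mask: 11111111.11000000.00000000.00000000
AND operation:
Net:  10010011.00000000.00000000.00000000
Network: 147.0.0.0/10


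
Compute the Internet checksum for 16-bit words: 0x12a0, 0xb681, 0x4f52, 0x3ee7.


Sum all words (with carry folding):
+ 0x12a0 = 0x12a0
+ 0xb681 = 0xc921
+ 0x4f52 = 0x1874
+ 0x3ee7 = 0x575b
One's complement: ~0x575b
Checksum = 0xa8a4


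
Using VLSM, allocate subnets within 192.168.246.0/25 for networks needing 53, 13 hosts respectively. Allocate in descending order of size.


53 hosts -> /26 (62 usable): 192.168.246.0/26
13 hosts -> /28 (14 usable): 192.168.246.64/28
Allocation: 192.168.246.0/26 (53 hosts, 62 usable); 192.168.246.64/28 (13 hosts, 14 usable)


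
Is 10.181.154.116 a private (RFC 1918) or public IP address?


RFC 1918 private ranges:
  10.0.0.0/8 (10.0.0.0 - 10.255.255.255)
  172.16.0.0/12 (172.16.0.0 - 172.31.255.255)
  192.168.0.0/16 (192.168.0.0 - 192.168.255.255)
Private (in 10.0.0.0/8)


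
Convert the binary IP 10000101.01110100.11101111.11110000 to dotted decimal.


10000101 = 133
01110100 = 116
11101111 = 239
11110000 = 240
IP: 133.116.239.240


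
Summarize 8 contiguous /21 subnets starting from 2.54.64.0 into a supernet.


Original prefix: /21
Number of subnets: 8 = 2^3
New prefix = 21 - 3 = 18
Supernet: 2.54.64.0/18


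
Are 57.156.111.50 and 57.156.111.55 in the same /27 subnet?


Mask: 255.255.255.224
57.156.111.50 AND mask = 57.156.111.32
57.156.111.55 AND mask = 57.156.111.32
Yes, same subnet (57.156.111.32)


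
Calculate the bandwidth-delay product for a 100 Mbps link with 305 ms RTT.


BDP = bandwidth * RTT
= 100 Mbps * 305 ms
= 100 * 1e6 * 305 / 1000 bits
= 30500000 bits
= 3812500 bytes
= 3723.1445 KB
BDP = 30500000 bits (3812500 bytes)


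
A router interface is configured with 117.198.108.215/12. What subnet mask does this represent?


/12 means 12 network bits, 20 host bits
Binary: 11111111111100000000000000000000
Mask: 255.240.0.0


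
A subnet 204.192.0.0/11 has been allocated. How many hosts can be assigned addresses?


Host bits = 32 - 11 = 21
Total addresses = 2^21 = 2097152
Usable = total - 2 (network and broadcast)
Usable hosts: 2097150


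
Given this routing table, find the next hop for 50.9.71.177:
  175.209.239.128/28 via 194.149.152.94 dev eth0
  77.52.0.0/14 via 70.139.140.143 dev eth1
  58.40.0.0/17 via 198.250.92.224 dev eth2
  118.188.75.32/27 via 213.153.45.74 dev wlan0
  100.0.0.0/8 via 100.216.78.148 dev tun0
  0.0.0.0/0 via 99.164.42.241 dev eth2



Longest prefix match for 50.9.71.177:
  /28 175.209.239.128: no
  /14 77.52.0.0: no
  /17 58.40.0.0: no
  /27 118.188.75.32: no
  /8 100.0.0.0: no
  /0 0.0.0.0: MATCH
Selected: next-hop 99.164.42.241 via eth2 (matched /0)


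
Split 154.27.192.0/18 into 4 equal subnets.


New prefix = 18 + 2 = 20
Each subnet has 4096 addresses
  154.27.192.0/20
  154.27.208.0/20
  154.27.224.0/20
  154.27.240.0/20
Subnets: 154.27.192.0/20, 154.27.208.0/20, 154.27.224.0/20, 154.27.240.0/20


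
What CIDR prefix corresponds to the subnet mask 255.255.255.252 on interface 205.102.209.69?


Binary: 11111111.11111111.11111111.11111100
Count leading 1s
Prefix: /30


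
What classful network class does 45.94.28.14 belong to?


First octet: 45
Binary: 00101101
0xxxxxxx -> Class A (1-126)
Class A, default mask 255.0.0.0 (/8)


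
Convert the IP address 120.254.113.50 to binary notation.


120 = 01111000
254 = 11111110
113 = 01110001
50 = 00110010
Binary: 01111000.11111110.01110001.00110010


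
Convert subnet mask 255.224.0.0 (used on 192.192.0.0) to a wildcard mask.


Subnet mask: 255.224.0.0
Wildcard = 255.255.255.255 - subnet mask
255 - 255 = 0
255 - 224 = 31
255 - 0 = 255
255 - 0 = 255
Wildcard: 0.31.255.255


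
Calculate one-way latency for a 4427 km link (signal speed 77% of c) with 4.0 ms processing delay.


Speed = 0.77 * 3e5 km/s = 231000 km/s
Propagation delay = 4427 / 231000 = 0.0192 s = 19.1645 ms
Processing delay = 4.0 ms
Total one-way latency = 23.1645 ms


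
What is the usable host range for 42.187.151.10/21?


Network: 42.187.144.0
Broadcast: 42.187.151.255
First usable = network + 1
Last usable = broadcast - 1
Range: 42.187.144.1 to 42.187.151.254


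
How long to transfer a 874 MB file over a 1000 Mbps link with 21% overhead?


Effective throughput = 1000 * (1 - 21/100) = 790 Mbps
File size in Mb = 874 * 8 = 6992 Mb
Time = 6992 / 790
Time = 8.8506 seconds


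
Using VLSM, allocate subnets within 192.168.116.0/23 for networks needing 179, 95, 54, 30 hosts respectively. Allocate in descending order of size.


179 hosts -> /24 (254 usable): 192.168.116.0/24
95 hosts -> /25 (126 usable): 192.168.117.0/25
54 hosts -> /26 (62 usable): 192.168.117.128/26
30 hosts -> /27 (30 usable): 192.168.117.192/27
Allocation: 192.168.116.0/24 (179 hosts, 254 usable); 192.168.117.0/25 (95 hosts, 126 usable); 192.168.117.128/26 (54 hosts, 62 usable); 192.168.117.192/27 (30 hosts, 30 usable)


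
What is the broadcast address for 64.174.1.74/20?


Network: 64.174.0.0/20
Host bits = 12
Set all host bits to 1:
Broadcast: 64.174.15.255


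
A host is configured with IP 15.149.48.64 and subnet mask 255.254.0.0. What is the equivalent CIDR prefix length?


Binary: 11111111.11111110.00000000.00000000
Count leading 1s
Prefix: /15


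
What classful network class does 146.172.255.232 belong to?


First octet: 146
Binary: 10010010
10xxxxxx -> Class B (128-191)
Class B, default mask 255.255.0.0 (/16)


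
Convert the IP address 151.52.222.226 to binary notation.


151 = 10010111
52 = 00110100
222 = 11011110
226 = 11100010
Binary: 10010111.00110100.11011110.11100010


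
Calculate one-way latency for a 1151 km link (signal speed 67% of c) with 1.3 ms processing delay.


Speed = 0.67 * 3e5 km/s = 201000 km/s
Propagation delay = 1151 / 201000 = 0.0057 s = 5.7264 ms
Processing delay = 1.3 ms
Total one-way latency = 7.0264 ms


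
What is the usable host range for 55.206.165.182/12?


Network: 55.192.0.0
Broadcast: 55.207.255.255
First usable = network + 1
Last usable = broadcast - 1
Range: 55.192.0.1 to 55.207.255.254


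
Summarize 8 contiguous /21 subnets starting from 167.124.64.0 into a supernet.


Original prefix: /21
Number of subnets: 8 = 2^3
New prefix = 21 - 3 = 18
Supernet: 167.124.64.0/18


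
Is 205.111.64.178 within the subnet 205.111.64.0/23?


Subnet network: 205.111.64.0
Test IP AND mask: 205.111.64.0
Yes, 205.111.64.178 is in 205.111.64.0/23


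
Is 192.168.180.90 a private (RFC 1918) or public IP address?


RFC 1918 private ranges:
  10.0.0.0/8 (10.0.0.0 - 10.255.255.255)
  172.16.0.0/12 (172.16.0.0 - 172.31.255.255)
  192.168.0.0/16 (192.168.0.0 - 192.168.255.255)
Private (in 192.168.0.0/16)


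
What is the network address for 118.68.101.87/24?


IP:   01110110.01000100.01100101.01010111
Mask: 11111111.11111111.11111111.00000000
AND operation:
Net:  01110110.01000100.01100101.00000000
Network: 118.68.101.0/24


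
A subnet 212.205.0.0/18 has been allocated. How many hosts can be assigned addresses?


Host bits = 32 - 18 = 14
Total addresses = 2^14 = 16384
Usable = total - 2 (network and broadcast)
Usable hosts: 16382


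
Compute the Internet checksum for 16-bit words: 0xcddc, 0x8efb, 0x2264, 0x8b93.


Sum all words (with carry folding):
+ 0xcddc = 0xcddc
+ 0x8efb = 0x5cd8
+ 0x2264 = 0x7f3c
+ 0x8b93 = 0x0ad0
One's complement: ~0x0ad0
Checksum = 0xf52f


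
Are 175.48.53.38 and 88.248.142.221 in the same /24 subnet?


Mask: 255.255.255.0
175.48.53.38 AND mask = 175.48.53.0
88.248.142.221 AND mask = 88.248.142.0
No, different subnets (175.48.53.0 vs 88.248.142.0)


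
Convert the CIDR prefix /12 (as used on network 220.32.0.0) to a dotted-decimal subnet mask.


/12 means 12 network bits, 20 host bits
Binary: 11111111111100000000000000000000
Mask: 255.240.0.0


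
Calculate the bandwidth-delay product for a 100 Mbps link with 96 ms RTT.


BDP = bandwidth * RTT
= 100 Mbps * 96 ms
= 100 * 1e6 * 96 / 1000 bits
= 9600000 bits
= 1200000 bytes
= 1171.875 KB
BDP = 9600000 bits (1200000 bytes)


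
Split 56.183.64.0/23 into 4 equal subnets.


New prefix = 23 + 2 = 25
Each subnet has 128 addresses
  56.183.64.0/25
  56.183.64.128/25
  56.183.65.0/25
  56.183.65.128/25
Subnets: 56.183.64.0/25, 56.183.64.128/25, 56.183.65.0/25, 56.183.65.128/25


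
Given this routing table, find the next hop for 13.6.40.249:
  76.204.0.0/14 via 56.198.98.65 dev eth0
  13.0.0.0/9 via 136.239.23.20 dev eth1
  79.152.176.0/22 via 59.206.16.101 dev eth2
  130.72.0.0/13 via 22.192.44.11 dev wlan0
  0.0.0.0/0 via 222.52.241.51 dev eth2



Longest prefix match for 13.6.40.249:
  /14 76.204.0.0: no
  /9 13.0.0.0: MATCH
  /22 79.152.176.0: no
  /13 130.72.0.0: no
  /0 0.0.0.0: MATCH
Selected: next-hop 136.239.23.20 via eth1 (matched /9)


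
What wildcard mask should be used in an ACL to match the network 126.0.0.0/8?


Subnet mask: 255.0.0.0
Wildcard = 255.255.255.255 - subnet mask
255 - 255 = 0
255 - 0 = 255
255 - 0 = 255
255 - 0 = 255
Wildcard: 0.255.255.255


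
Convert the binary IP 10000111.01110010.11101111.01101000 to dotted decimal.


10000111 = 135
01110010 = 114
11101111 = 239
01101000 = 104
IP: 135.114.239.104


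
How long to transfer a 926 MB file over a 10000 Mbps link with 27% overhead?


Effective throughput = 10000 * (1 - 27/100) = 7300 Mbps
File size in Mb = 926 * 8 = 7408 Mb
Time = 7408 / 7300
Time = 1.0148 seconds


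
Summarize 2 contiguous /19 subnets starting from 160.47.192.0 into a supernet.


Original prefix: /19
Number of subnets: 2 = 2^1
New prefix = 19 - 1 = 18
Supernet: 160.47.192.0/18


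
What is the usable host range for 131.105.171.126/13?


Network: 131.104.0.0
Broadcast: 131.111.255.255
First usable = network + 1
Last usable = broadcast - 1
Range: 131.104.0.1 to 131.111.255.254


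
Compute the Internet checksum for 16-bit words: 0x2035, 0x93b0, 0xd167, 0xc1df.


Sum all words (with carry folding):
+ 0x2035 = 0x2035
+ 0x93b0 = 0xb3e5
+ 0xd167 = 0x854d
+ 0xc1df = 0x472d
One's complement: ~0x472d
Checksum = 0xb8d2


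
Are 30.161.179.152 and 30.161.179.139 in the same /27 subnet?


Mask: 255.255.255.224
30.161.179.152 AND mask = 30.161.179.128
30.161.179.139 AND mask = 30.161.179.128
Yes, same subnet (30.161.179.128)


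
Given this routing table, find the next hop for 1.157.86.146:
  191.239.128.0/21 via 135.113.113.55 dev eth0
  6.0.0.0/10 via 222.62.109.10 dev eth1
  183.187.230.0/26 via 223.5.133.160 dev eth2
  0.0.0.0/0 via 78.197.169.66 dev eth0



Longest prefix match for 1.157.86.146:
  /21 191.239.128.0: no
  /10 6.0.0.0: no
  /26 183.187.230.0: no
  /0 0.0.0.0: MATCH
Selected: next-hop 78.197.169.66 via eth0 (matched /0)


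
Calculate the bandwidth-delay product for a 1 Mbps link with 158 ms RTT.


BDP = bandwidth * RTT
= 1 Mbps * 158 ms
= 1 * 1e6 * 158 / 1000 bits
= 158000 bits
= 19750 bytes
= 19.2871 KB
BDP = 158000 bits (19750 bytes)


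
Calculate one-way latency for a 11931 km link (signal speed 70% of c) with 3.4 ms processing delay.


Speed = 0.7 * 3e5 km/s = 210000 km/s
Propagation delay = 11931 / 210000 = 0.0568 s = 56.8143 ms
Processing delay = 3.4 ms
Total one-way latency = 60.2143 ms


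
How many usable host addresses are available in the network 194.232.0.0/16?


Host bits = 32 - 16 = 16
Total addresses = 2^16 = 65536
Usable = total - 2 (network and broadcast)
Usable hosts: 65534


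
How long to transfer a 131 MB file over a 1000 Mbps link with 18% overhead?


Effective throughput = 1000 * (1 - 18/100) = 820.0 Mbps
File size in Mb = 131 * 8 = 1048 Mb
Time = 1048 / 820.0
Time = 1.278 seconds


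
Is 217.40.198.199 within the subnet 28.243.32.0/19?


Subnet network: 28.243.32.0
Test IP AND mask: 217.40.192.0
No, 217.40.198.199 is not in 28.243.32.0/19


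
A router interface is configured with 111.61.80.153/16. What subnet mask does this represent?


/16 means 16 network bits, 16 host bits
Binary: 11111111111111110000000000000000
Mask: 255.255.0.0


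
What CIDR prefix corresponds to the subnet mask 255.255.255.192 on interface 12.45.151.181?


Binary: 11111111.11111111.11111111.11000000
Count leading 1s
Prefix: /26


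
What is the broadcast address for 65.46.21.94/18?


Network: 65.46.0.0/18
Host bits = 14
Set all host bits to 1:
Broadcast: 65.46.63.255


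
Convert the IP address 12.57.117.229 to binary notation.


12 = 00001100
57 = 00111001
117 = 01110101
229 = 11100101
Binary: 00001100.00111001.01110101.11100101


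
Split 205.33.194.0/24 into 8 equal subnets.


New prefix = 24 + 3 = 27
Each subnet has 32 addresses
  205.33.194.0/27
  205.33.194.32/27
  205.33.194.64/27
  205.33.194.96/27
  205.33.194.128/27
  205.33.194.160/27
  205.33.194.192/27
  205.33.194.224/27
Subnets: 205.33.194.0/27, 205.33.194.32/27, 205.33.194.64/27, 205.33.194.96/27, 205.33.194.128/27, 205.33.194.160/27, 205.33.194.192/27, 205.33.194.224/27


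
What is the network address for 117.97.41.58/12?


IP:   01110101.01100001.00101001.00111010
Mask: 11111111.11110000.00000000.00000000
AND operation:
Net:  01110101.01100000.00000000.00000000
Network: 117.96.0.0/12


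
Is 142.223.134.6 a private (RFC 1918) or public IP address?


RFC 1918 private ranges:
  10.0.0.0/8 (10.0.0.0 - 10.255.255.255)
  172.16.0.0/12 (172.16.0.0 - 172.31.255.255)
  192.168.0.0/16 (192.168.0.0 - 192.168.255.255)
Public (not in any RFC 1918 range)


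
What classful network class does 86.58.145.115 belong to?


First octet: 86
Binary: 01010110
0xxxxxxx -> Class A (1-126)
Class A, default mask 255.0.0.0 (/8)


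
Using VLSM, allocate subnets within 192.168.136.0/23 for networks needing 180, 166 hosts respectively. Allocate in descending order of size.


180 hosts -> /24 (254 usable): 192.168.136.0/24
166 hosts -> /24 (254 usable): 192.168.137.0/24
Allocation: 192.168.136.0/24 (180 hosts, 254 usable); 192.168.137.0/24 (166 hosts, 254 usable)


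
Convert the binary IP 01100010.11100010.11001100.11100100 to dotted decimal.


01100010 = 98
11100010 = 226
11001100 = 204
11100100 = 228
IP: 98.226.204.228


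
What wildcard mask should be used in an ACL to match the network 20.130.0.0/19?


Subnet mask: 255.255.224.0
Wildcard = 255.255.255.255 - subnet mask
255 - 255 = 0
255 - 255 = 0
255 - 224 = 31
255 - 0 = 255
Wildcard: 0.0.31.255


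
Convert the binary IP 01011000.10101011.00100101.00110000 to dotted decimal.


01011000 = 88
10101011 = 171
00100101 = 37
00110000 = 48
IP: 88.171.37.48


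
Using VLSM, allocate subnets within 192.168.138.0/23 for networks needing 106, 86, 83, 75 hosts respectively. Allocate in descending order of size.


106 hosts -> /25 (126 usable): 192.168.138.0/25
86 hosts -> /25 (126 usable): 192.168.138.128/25
83 hosts -> /25 (126 usable): 192.168.139.0/25
75 hosts -> /25 (126 usable): 192.168.139.128/25
Allocation: 192.168.138.0/25 (106 hosts, 126 usable); 192.168.138.128/25 (86 hosts, 126 usable); 192.168.139.0/25 (83 hosts, 126 usable); 192.168.139.128/25 (75 hosts, 126 usable)
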